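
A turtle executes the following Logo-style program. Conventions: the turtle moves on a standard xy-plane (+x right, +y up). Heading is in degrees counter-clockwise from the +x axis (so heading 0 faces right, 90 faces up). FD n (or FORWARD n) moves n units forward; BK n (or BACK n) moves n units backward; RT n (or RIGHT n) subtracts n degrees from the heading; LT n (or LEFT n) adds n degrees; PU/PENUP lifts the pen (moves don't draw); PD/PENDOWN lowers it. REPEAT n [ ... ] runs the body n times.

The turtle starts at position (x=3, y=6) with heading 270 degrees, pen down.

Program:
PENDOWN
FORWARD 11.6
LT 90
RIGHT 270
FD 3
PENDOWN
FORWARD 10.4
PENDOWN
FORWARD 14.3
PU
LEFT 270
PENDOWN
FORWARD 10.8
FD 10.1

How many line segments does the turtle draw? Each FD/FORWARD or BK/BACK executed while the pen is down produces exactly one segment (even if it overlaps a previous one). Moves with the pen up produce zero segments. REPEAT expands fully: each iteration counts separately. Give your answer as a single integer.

Answer: 6

Derivation:
Executing turtle program step by step:
Start: pos=(3,6), heading=270, pen down
PD: pen down
FD 11.6: (3,6) -> (3,-5.6) [heading=270, draw]
LT 90: heading 270 -> 0
RT 270: heading 0 -> 90
FD 3: (3,-5.6) -> (3,-2.6) [heading=90, draw]
PD: pen down
FD 10.4: (3,-2.6) -> (3,7.8) [heading=90, draw]
PD: pen down
FD 14.3: (3,7.8) -> (3,22.1) [heading=90, draw]
PU: pen up
LT 270: heading 90 -> 0
PD: pen down
FD 10.8: (3,22.1) -> (13.8,22.1) [heading=0, draw]
FD 10.1: (13.8,22.1) -> (23.9,22.1) [heading=0, draw]
Final: pos=(23.9,22.1), heading=0, 6 segment(s) drawn
Segments drawn: 6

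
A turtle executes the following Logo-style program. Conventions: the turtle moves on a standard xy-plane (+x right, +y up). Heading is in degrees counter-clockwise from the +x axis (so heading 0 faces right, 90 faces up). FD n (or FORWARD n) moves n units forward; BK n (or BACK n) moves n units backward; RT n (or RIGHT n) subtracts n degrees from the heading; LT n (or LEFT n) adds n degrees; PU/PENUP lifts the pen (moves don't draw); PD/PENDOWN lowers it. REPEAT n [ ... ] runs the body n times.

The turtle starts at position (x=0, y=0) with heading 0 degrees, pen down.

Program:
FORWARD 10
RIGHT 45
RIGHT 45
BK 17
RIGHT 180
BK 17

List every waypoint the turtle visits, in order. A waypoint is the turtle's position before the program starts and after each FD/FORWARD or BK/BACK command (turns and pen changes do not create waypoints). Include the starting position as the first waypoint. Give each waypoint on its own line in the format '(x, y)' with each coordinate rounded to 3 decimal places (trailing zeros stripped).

Answer: (0, 0)
(10, 0)
(10, 17)
(10, 0)

Derivation:
Executing turtle program step by step:
Start: pos=(0,0), heading=0, pen down
FD 10: (0,0) -> (10,0) [heading=0, draw]
RT 45: heading 0 -> 315
RT 45: heading 315 -> 270
BK 17: (10,0) -> (10,17) [heading=270, draw]
RT 180: heading 270 -> 90
BK 17: (10,17) -> (10,0) [heading=90, draw]
Final: pos=(10,0), heading=90, 3 segment(s) drawn
Waypoints (4 total):
(0, 0)
(10, 0)
(10, 17)
(10, 0)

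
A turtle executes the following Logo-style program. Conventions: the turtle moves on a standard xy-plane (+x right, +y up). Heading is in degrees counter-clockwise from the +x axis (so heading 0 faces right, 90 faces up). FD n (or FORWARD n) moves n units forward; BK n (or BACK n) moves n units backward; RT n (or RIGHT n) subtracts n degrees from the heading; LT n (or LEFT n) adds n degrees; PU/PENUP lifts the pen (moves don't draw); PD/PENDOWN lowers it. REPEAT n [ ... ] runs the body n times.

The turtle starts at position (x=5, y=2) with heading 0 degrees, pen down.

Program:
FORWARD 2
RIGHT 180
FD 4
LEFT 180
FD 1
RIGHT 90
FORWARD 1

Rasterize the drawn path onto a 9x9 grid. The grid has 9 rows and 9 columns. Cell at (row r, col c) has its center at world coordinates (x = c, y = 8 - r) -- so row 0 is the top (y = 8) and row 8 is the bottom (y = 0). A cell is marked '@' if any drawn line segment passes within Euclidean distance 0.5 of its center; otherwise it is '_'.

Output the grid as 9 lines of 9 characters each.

Answer: _________
_________
_________
_________
_________
_________
___@@@@@_
____@____
_________

Derivation:
Segment 0: (5,2) -> (7,2)
Segment 1: (7,2) -> (3,2)
Segment 2: (3,2) -> (4,2)
Segment 3: (4,2) -> (4,1)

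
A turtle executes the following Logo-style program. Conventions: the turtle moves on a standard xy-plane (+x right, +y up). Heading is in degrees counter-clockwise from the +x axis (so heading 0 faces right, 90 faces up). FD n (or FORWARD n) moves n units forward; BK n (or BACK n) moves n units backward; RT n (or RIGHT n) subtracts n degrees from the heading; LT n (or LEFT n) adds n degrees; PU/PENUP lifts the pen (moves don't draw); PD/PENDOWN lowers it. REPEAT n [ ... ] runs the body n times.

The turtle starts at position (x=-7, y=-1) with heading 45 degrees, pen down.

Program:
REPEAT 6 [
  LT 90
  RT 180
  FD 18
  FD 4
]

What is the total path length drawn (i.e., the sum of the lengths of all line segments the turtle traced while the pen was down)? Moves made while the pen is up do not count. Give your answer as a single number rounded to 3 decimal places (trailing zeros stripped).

Answer: 132

Derivation:
Executing turtle program step by step:
Start: pos=(-7,-1), heading=45, pen down
REPEAT 6 [
  -- iteration 1/6 --
  LT 90: heading 45 -> 135
  RT 180: heading 135 -> 315
  FD 18: (-7,-1) -> (5.728,-13.728) [heading=315, draw]
  FD 4: (5.728,-13.728) -> (8.556,-16.556) [heading=315, draw]
  -- iteration 2/6 --
  LT 90: heading 315 -> 45
  RT 180: heading 45 -> 225
  FD 18: (8.556,-16.556) -> (-4.172,-29.284) [heading=225, draw]
  FD 4: (-4.172,-29.284) -> (-7,-32.113) [heading=225, draw]
  -- iteration 3/6 --
  LT 90: heading 225 -> 315
  RT 180: heading 315 -> 135
  FD 18: (-7,-32.113) -> (-19.728,-19.385) [heading=135, draw]
  FD 4: (-19.728,-19.385) -> (-22.556,-16.556) [heading=135, draw]
  -- iteration 4/6 --
  LT 90: heading 135 -> 225
  RT 180: heading 225 -> 45
  FD 18: (-22.556,-16.556) -> (-9.828,-3.828) [heading=45, draw]
  FD 4: (-9.828,-3.828) -> (-7,-1) [heading=45, draw]
  -- iteration 5/6 --
  LT 90: heading 45 -> 135
  RT 180: heading 135 -> 315
  FD 18: (-7,-1) -> (5.728,-13.728) [heading=315, draw]
  FD 4: (5.728,-13.728) -> (8.556,-16.556) [heading=315, draw]
  -- iteration 6/6 --
  LT 90: heading 315 -> 45
  RT 180: heading 45 -> 225
  FD 18: (8.556,-16.556) -> (-4.172,-29.284) [heading=225, draw]
  FD 4: (-4.172,-29.284) -> (-7,-32.113) [heading=225, draw]
]
Final: pos=(-7,-32.113), heading=225, 12 segment(s) drawn

Segment lengths:
  seg 1: (-7,-1) -> (5.728,-13.728), length = 18
  seg 2: (5.728,-13.728) -> (8.556,-16.556), length = 4
  seg 3: (8.556,-16.556) -> (-4.172,-29.284), length = 18
  seg 4: (-4.172,-29.284) -> (-7,-32.113), length = 4
  seg 5: (-7,-32.113) -> (-19.728,-19.385), length = 18
  seg 6: (-19.728,-19.385) -> (-22.556,-16.556), length = 4
  seg 7: (-22.556,-16.556) -> (-9.828,-3.828), length = 18
  seg 8: (-9.828,-3.828) -> (-7,-1), length = 4
  seg 9: (-7,-1) -> (5.728,-13.728), length = 18
  seg 10: (5.728,-13.728) -> (8.556,-16.556), length = 4
  seg 11: (8.556,-16.556) -> (-4.172,-29.284), length = 18
  seg 12: (-4.172,-29.284) -> (-7,-32.113), length = 4
Total = 132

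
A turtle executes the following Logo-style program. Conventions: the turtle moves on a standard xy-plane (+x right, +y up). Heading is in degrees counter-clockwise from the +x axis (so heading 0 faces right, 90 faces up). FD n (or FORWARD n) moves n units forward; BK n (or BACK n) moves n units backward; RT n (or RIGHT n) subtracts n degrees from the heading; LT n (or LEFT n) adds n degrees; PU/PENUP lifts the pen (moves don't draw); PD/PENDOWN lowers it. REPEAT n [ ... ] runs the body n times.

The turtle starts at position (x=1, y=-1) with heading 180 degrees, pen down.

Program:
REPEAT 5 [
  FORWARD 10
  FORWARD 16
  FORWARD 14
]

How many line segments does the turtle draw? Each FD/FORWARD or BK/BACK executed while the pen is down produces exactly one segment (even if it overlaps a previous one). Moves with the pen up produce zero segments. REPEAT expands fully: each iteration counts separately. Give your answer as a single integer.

Answer: 15

Derivation:
Executing turtle program step by step:
Start: pos=(1,-1), heading=180, pen down
REPEAT 5 [
  -- iteration 1/5 --
  FD 10: (1,-1) -> (-9,-1) [heading=180, draw]
  FD 16: (-9,-1) -> (-25,-1) [heading=180, draw]
  FD 14: (-25,-1) -> (-39,-1) [heading=180, draw]
  -- iteration 2/5 --
  FD 10: (-39,-1) -> (-49,-1) [heading=180, draw]
  FD 16: (-49,-1) -> (-65,-1) [heading=180, draw]
  FD 14: (-65,-1) -> (-79,-1) [heading=180, draw]
  -- iteration 3/5 --
  FD 10: (-79,-1) -> (-89,-1) [heading=180, draw]
  FD 16: (-89,-1) -> (-105,-1) [heading=180, draw]
  FD 14: (-105,-1) -> (-119,-1) [heading=180, draw]
  -- iteration 4/5 --
  FD 10: (-119,-1) -> (-129,-1) [heading=180, draw]
  FD 16: (-129,-1) -> (-145,-1) [heading=180, draw]
  FD 14: (-145,-1) -> (-159,-1) [heading=180, draw]
  -- iteration 5/5 --
  FD 10: (-159,-1) -> (-169,-1) [heading=180, draw]
  FD 16: (-169,-1) -> (-185,-1) [heading=180, draw]
  FD 14: (-185,-1) -> (-199,-1) [heading=180, draw]
]
Final: pos=(-199,-1), heading=180, 15 segment(s) drawn
Segments drawn: 15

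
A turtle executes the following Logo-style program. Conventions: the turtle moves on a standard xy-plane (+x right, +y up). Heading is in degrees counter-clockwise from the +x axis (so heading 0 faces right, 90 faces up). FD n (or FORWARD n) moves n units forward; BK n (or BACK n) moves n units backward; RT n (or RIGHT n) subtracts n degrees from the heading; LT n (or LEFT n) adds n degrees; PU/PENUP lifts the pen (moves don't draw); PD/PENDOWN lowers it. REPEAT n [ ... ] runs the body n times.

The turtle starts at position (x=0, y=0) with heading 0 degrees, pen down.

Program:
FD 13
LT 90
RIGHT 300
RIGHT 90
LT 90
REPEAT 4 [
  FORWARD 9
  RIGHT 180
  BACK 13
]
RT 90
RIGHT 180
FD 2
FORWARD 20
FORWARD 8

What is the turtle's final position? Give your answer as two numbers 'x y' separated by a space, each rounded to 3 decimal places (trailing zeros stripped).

Executing turtle program step by step:
Start: pos=(0,0), heading=0, pen down
FD 13: (0,0) -> (13,0) [heading=0, draw]
LT 90: heading 0 -> 90
RT 300: heading 90 -> 150
RT 90: heading 150 -> 60
LT 90: heading 60 -> 150
REPEAT 4 [
  -- iteration 1/4 --
  FD 9: (13,0) -> (5.206,4.5) [heading=150, draw]
  RT 180: heading 150 -> 330
  BK 13: (5.206,4.5) -> (-6.053,11) [heading=330, draw]
  -- iteration 2/4 --
  FD 9: (-6.053,11) -> (1.742,6.5) [heading=330, draw]
  RT 180: heading 330 -> 150
  BK 13: (1.742,6.5) -> (13,0) [heading=150, draw]
  -- iteration 3/4 --
  FD 9: (13,0) -> (5.206,4.5) [heading=150, draw]
  RT 180: heading 150 -> 330
  BK 13: (5.206,4.5) -> (-6.053,11) [heading=330, draw]
  -- iteration 4/4 --
  FD 9: (-6.053,11) -> (1.742,6.5) [heading=330, draw]
  RT 180: heading 330 -> 150
  BK 13: (1.742,6.5) -> (13,0) [heading=150, draw]
]
RT 90: heading 150 -> 60
RT 180: heading 60 -> 240
FD 2: (13,0) -> (12,-1.732) [heading=240, draw]
FD 20: (12,-1.732) -> (2,-19.053) [heading=240, draw]
FD 8: (2,-19.053) -> (-2,-25.981) [heading=240, draw]
Final: pos=(-2,-25.981), heading=240, 12 segment(s) drawn

Answer: -2 -25.981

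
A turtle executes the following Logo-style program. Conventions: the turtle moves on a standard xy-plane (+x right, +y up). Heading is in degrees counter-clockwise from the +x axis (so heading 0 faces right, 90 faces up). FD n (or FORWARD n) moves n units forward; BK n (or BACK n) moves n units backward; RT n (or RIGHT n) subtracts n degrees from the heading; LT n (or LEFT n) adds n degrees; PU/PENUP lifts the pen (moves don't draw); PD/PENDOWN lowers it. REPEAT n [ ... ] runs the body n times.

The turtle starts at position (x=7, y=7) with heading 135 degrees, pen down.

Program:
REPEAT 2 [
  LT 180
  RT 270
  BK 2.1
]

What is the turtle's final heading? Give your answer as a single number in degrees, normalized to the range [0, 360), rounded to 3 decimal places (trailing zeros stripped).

Answer: 315

Derivation:
Executing turtle program step by step:
Start: pos=(7,7), heading=135, pen down
REPEAT 2 [
  -- iteration 1/2 --
  LT 180: heading 135 -> 315
  RT 270: heading 315 -> 45
  BK 2.1: (7,7) -> (5.515,5.515) [heading=45, draw]
  -- iteration 2/2 --
  LT 180: heading 45 -> 225
  RT 270: heading 225 -> 315
  BK 2.1: (5.515,5.515) -> (4.03,7) [heading=315, draw]
]
Final: pos=(4.03,7), heading=315, 2 segment(s) drawn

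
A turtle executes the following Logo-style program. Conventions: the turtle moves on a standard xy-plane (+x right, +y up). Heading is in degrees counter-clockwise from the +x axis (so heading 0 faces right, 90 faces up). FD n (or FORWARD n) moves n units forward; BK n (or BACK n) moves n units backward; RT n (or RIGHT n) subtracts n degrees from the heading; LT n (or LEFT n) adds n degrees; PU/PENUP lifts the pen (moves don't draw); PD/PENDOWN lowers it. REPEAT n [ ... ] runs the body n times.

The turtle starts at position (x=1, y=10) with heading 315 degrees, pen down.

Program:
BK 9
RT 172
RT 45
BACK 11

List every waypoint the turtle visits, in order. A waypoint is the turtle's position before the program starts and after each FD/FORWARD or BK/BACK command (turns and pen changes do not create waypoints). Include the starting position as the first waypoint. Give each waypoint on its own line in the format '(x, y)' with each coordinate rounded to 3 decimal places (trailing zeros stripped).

Answer: (1, 10)
(-5.364, 16.364)
(-3.833, 5.471)

Derivation:
Executing turtle program step by step:
Start: pos=(1,10), heading=315, pen down
BK 9: (1,10) -> (-5.364,16.364) [heading=315, draw]
RT 172: heading 315 -> 143
RT 45: heading 143 -> 98
BK 11: (-5.364,16.364) -> (-3.833,5.471) [heading=98, draw]
Final: pos=(-3.833,5.471), heading=98, 2 segment(s) drawn
Waypoints (3 total):
(1, 10)
(-5.364, 16.364)
(-3.833, 5.471)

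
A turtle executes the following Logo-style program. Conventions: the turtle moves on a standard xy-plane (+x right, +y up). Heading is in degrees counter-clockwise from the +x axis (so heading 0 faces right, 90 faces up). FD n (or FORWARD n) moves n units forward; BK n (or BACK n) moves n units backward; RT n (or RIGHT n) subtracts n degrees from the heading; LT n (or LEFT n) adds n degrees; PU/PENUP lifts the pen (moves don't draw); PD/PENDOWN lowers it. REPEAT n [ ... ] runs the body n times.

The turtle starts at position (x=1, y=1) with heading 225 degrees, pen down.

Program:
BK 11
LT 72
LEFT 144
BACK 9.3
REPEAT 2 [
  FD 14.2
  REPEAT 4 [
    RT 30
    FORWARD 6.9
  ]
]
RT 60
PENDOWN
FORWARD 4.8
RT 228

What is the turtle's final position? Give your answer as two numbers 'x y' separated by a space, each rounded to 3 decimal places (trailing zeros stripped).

Executing turtle program step by step:
Start: pos=(1,1), heading=225, pen down
BK 11: (1,1) -> (8.778,8.778) [heading=225, draw]
LT 72: heading 225 -> 297
LT 144: heading 297 -> 81
BK 9.3: (8.778,8.778) -> (7.323,-0.407) [heading=81, draw]
REPEAT 2 [
  -- iteration 1/2 --
  FD 14.2: (7.323,-0.407) -> (9.545,13.618) [heading=81, draw]
  REPEAT 4 [
    -- iteration 1/4 --
    RT 30: heading 81 -> 51
    FD 6.9: (9.545,13.618) -> (13.887,18.98) [heading=51, draw]
    -- iteration 2/4 --
    RT 30: heading 51 -> 21
    FD 6.9: (13.887,18.98) -> (20.329,21.453) [heading=21, draw]
    -- iteration 3/4 --
    RT 30: heading 21 -> 351
    FD 6.9: (20.329,21.453) -> (27.144,20.373) [heading=351, draw]
    -- iteration 4/4 --
    RT 30: heading 351 -> 321
    FD 6.9: (27.144,20.373) -> (32.506,16.031) [heading=321, draw]
  ]
  -- iteration 2/2 --
  FD 14.2: (32.506,16.031) -> (43.542,7.095) [heading=321, draw]
  REPEAT 4 [
    -- iteration 1/4 --
    RT 30: heading 321 -> 291
    FD 6.9: (43.542,7.095) -> (46.014,0.653) [heading=291, draw]
    -- iteration 2/4 --
    RT 30: heading 291 -> 261
    FD 6.9: (46.014,0.653) -> (44.935,-6.162) [heading=261, draw]
    -- iteration 3/4 --
    RT 30: heading 261 -> 231
    FD 6.9: (44.935,-6.162) -> (40.593,-11.524) [heading=231, draw]
    -- iteration 4/4 --
    RT 30: heading 231 -> 201
    FD 6.9: (40.593,-11.524) -> (34.151,-13.997) [heading=201, draw]
  ]
]
RT 60: heading 201 -> 141
PD: pen down
FD 4.8: (34.151,-13.997) -> (30.421,-10.976) [heading=141, draw]
RT 228: heading 141 -> 273
Final: pos=(30.421,-10.976), heading=273, 13 segment(s) drawn

Answer: 30.421 -10.976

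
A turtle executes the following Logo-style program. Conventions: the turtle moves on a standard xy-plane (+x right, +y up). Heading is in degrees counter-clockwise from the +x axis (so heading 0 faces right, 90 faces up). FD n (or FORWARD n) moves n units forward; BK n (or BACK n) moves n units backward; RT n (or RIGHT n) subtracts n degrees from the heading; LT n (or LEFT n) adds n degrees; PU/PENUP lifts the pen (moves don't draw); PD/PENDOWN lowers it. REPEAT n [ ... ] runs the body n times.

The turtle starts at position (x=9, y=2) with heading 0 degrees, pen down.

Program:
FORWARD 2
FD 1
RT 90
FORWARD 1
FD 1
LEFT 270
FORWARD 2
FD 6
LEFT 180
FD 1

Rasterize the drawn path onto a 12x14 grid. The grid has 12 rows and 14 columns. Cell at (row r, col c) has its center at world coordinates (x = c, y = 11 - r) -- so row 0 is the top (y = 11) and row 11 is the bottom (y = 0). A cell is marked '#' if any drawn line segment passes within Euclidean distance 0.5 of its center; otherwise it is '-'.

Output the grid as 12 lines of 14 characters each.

Answer: --------------
--------------
--------------
--------------
--------------
--------------
--------------
--------------
--------------
---------####-
------------#-
----#########-

Derivation:
Segment 0: (9,2) -> (11,2)
Segment 1: (11,2) -> (12,2)
Segment 2: (12,2) -> (12,1)
Segment 3: (12,1) -> (12,0)
Segment 4: (12,0) -> (10,0)
Segment 5: (10,0) -> (4,0)
Segment 6: (4,0) -> (5,0)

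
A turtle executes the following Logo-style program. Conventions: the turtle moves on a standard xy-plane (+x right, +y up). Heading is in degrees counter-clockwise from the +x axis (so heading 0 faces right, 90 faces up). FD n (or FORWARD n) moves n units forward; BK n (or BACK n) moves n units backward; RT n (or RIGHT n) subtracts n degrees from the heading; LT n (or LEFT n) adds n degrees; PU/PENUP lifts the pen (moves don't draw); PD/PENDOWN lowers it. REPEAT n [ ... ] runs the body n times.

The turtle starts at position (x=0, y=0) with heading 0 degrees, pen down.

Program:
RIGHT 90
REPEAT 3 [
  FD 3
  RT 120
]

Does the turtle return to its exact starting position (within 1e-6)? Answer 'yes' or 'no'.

Executing turtle program step by step:
Start: pos=(0,0), heading=0, pen down
RT 90: heading 0 -> 270
REPEAT 3 [
  -- iteration 1/3 --
  FD 3: (0,0) -> (0,-3) [heading=270, draw]
  RT 120: heading 270 -> 150
  -- iteration 2/3 --
  FD 3: (0,-3) -> (-2.598,-1.5) [heading=150, draw]
  RT 120: heading 150 -> 30
  -- iteration 3/3 --
  FD 3: (-2.598,-1.5) -> (0,0) [heading=30, draw]
  RT 120: heading 30 -> 270
]
Final: pos=(0,0), heading=270, 3 segment(s) drawn

Start position: (0, 0)
Final position: (0, 0)
Distance = 0; < 1e-6 -> CLOSED

Answer: yes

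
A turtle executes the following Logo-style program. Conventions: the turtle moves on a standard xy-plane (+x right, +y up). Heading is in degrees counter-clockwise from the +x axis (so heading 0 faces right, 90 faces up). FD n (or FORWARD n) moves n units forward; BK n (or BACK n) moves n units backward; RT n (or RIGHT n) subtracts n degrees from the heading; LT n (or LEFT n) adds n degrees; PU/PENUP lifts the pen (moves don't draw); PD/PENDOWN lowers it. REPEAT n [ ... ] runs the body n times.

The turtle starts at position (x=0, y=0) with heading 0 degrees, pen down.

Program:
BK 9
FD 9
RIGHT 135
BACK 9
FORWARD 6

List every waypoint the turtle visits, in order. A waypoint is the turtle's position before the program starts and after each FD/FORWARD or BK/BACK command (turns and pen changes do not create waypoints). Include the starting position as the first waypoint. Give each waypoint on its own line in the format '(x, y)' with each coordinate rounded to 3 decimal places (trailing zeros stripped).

Executing turtle program step by step:
Start: pos=(0,0), heading=0, pen down
BK 9: (0,0) -> (-9,0) [heading=0, draw]
FD 9: (-9,0) -> (0,0) [heading=0, draw]
RT 135: heading 0 -> 225
BK 9: (0,0) -> (6.364,6.364) [heading=225, draw]
FD 6: (6.364,6.364) -> (2.121,2.121) [heading=225, draw]
Final: pos=(2.121,2.121), heading=225, 4 segment(s) drawn
Waypoints (5 total):
(0, 0)
(-9, 0)
(0, 0)
(6.364, 6.364)
(2.121, 2.121)

Answer: (0, 0)
(-9, 0)
(0, 0)
(6.364, 6.364)
(2.121, 2.121)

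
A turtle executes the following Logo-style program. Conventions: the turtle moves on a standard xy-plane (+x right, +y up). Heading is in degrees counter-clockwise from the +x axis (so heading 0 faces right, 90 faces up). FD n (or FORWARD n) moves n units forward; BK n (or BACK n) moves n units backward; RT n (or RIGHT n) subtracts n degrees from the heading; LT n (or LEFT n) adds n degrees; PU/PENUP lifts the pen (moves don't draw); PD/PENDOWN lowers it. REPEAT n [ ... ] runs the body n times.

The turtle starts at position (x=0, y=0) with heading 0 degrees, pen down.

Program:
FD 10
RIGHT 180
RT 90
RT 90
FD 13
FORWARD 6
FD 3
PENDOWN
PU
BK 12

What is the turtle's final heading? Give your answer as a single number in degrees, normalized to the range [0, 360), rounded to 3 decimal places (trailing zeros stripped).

Answer: 0

Derivation:
Executing turtle program step by step:
Start: pos=(0,0), heading=0, pen down
FD 10: (0,0) -> (10,0) [heading=0, draw]
RT 180: heading 0 -> 180
RT 90: heading 180 -> 90
RT 90: heading 90 -> 0
FD 13: (10,0) -> (23,0) [heading=0, draw]
FD 6: (23,0) -> (29,0) [heading=0, draw]
FD 3: (29,0) -> (32,0) [heading=0, draw]
PD: pen down
PU: pen up
BK 12: (32,0) -> (20,0) [heading=0, move]
Final: pos=(20,0), heading=0, 4 segment(s) drawn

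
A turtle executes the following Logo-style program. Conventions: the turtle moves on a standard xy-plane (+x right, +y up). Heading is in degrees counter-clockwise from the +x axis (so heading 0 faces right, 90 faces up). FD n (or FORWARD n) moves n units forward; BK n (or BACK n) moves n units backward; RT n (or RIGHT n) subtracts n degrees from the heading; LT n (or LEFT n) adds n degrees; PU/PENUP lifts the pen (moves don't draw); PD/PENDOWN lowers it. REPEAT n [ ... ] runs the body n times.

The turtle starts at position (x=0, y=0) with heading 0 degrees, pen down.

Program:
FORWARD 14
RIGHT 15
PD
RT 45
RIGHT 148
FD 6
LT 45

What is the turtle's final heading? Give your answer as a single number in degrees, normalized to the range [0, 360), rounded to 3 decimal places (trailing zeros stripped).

Executing turtle program step by step:
Start: pos=(0,0), heading=0, pen down
FD 14: (0,0) -> (14,0) [heading=0, draw]
RT 15: heading 0 -> 345
PD: pen down
RT 45: heading 345 -> 300
RT 148: heading 300 -> 152
FD 6: (14,0) -> (8.702,2.817) [heading=152, draw]
LT 45: heading 152 -> 197
Final: pos=(8.702,2.817), heading=197, 2 segment(s) drawn

Answer: 197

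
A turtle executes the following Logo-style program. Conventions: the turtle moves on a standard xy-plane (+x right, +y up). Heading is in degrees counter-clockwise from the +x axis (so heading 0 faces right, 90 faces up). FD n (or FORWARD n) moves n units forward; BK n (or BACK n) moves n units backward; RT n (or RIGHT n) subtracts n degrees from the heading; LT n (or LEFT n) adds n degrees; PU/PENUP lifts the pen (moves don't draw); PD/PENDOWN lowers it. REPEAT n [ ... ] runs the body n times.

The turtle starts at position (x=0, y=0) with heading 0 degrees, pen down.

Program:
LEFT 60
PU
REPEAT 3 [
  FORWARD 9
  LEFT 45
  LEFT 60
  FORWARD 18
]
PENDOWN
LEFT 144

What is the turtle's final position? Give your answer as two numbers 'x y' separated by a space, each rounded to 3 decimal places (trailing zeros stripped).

Answer: -4.193 -7.559

Derivation:
Executing turtle program step by step:
Start: pos=(0,0), heading=0, pen down
LT 60: heading 0 -> 60
PU: pen up
REPEAT 3 [
  -- iteration 1/3 --
  FD 9: (0,0) -> (4.5,7.794) [heading=60, move]
  LT 45: heading 60 -> 105
  LT 60: heading 105 -> 165
  FD 18: (4.5,7.794) -> (-12.887,12.453) [heading=165, move]
  -- iteration 2/3 --
  FD 9: (-12.887,12.453) -> (-21.58,14.782) [heading=165, move]
  LT 45: heading 165 -> 210
  LT 60: heading 210 -> 270
  FD 18: (-21.58,14.782) -> (-21.58,-3.218) [heading=270, move]
  -- iteration 3/3 --
  FD 9: (-21.58,-3.218) -> (-21.58,-12.218) [heading=270, move]
  LT 45: heading 270 -> 315
  LT 60: heading 315 -> 15
  FD 18: (-21.58,-12.218) -> (-4.193,-7.559) [heading=15, move]
]
PD: pen down
LT 144: heading 15 -> 159
Final: pos=(-4.193,-7.559), heading=159, 0 segment(s) drawn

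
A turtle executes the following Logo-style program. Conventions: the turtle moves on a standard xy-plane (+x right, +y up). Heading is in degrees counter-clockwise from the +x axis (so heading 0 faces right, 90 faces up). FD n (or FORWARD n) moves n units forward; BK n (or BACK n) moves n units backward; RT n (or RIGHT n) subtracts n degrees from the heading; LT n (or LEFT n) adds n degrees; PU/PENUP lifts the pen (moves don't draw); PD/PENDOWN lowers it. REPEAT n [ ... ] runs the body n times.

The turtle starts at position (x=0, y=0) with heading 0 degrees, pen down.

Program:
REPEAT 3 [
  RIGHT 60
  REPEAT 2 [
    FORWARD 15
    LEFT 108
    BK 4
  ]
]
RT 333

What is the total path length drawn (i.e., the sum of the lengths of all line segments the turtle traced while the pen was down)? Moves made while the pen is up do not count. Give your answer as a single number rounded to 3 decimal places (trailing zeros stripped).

Answer: 114

Derivation:
Executing turtle program step by step:
Start: pos=(0,0), heading=0, pen down
REPEAT 3 [
  -- iteration 1/3 --
  RT 60: heading 0 -> 300
  REPEAT 2 [
    -- iteration 1/2 --
    FD 15: (0,0) -> (7.5,-12.99) [heading=300, draw]
    LT 108: heading 300 -> 48
    BK 4: (7.5,-12.99) -> (4.823,-15.963) [heading=48, draw]
    -- iteration 2/2 --
    FD 15: (4.823,-15.963) -> (14.86,-4.816) [heading=48, draw]
    LT 108: heading 48 -> 156
    BK 4: (14.86,-4.816) -> (18.515,-6.443) [heading=156, draw]
  ]
  -- iteration 2/3 --
  RT 60: heading 156 -> 96
  REPEAT 2 [
    -- iteration 1/2 --
    FD 15: (18.515,-6.443) -> (16.947,8.475) [heading=96, draw]
    LT 108: heading 96 -> 204
    BK 4: (16.947,8.475) -> (20.601,10.102) [heading=204, draw]
    -- iteration 2/2 --
    FD 15: (20.601,10.102) -> (6.898,4.001) [heading=204, draw]
    LT 108: heading 204 -> 312
    BK 4: (6.898,4.001) -> (4.221,6.974) [heading=312, draw]
  ]
  -- iteration 3/3 --
  RT 60: heading 312 -> 252
  REPEAT 2 [
    -- iteration 1/2 --
    FD 15: (4.221,6.974) -> (-0.414,-7.292) [heading=252, draw]
    LT 108: heading 252 -> 0
    BK 4: (-0.414,-7.292) -> (-4.414,-7.292) [heading=0, draw]
    -- iteration 2/2 --
    FD 15: (-4.414,-7.292) -> (10.586,-7.292) [heading=0, draw]
    LT 108: heading 0 -> 108
    BK 4: (10.586,-7.292) -> (11.822,-11.097) [heading=108, draw]
  ]
]
RT 333: heading 108 -> 135
Final: pos=(11.822,-11.097), heading=135, 12 segment(s) drawn

Segment lengths:
  seg 1: (0,0) -> (7.5,-12.99), length = 15
  seg 2: (7.5,-12.99) -> (4.823,-15.963), length = 4
  seg 3: (4.823,-15.963) -> (14.86,-4.816), length = 15
  seg 4: (14.86,-4.816) -> (18.515,-6.443), length = 4
  seg 5: (18.515,-6.443) -> (16.947,8.475), length = 15
  seg 6: (16.947,8.475) -> (20.601,10.102), length = 4
  seg 7: (20.601,10.102) -> (6.898,4.001), length = 15
  seg 8: (6.898,4.001) -> (4.221,6.974), length = 4
  seg 9: (4.221,6.974) -> (-0.414,-7.292), length = 15
  seg 10: (-0.414,-7.292) -> (-4.414,-7.292), length = 4
  seg 11: (-4.414,-7.292) -> (10.586,-7.292), length = 15
  seg 12: (10.586,-7.292) -> (11.822,-11.097), length = 4
Total = 114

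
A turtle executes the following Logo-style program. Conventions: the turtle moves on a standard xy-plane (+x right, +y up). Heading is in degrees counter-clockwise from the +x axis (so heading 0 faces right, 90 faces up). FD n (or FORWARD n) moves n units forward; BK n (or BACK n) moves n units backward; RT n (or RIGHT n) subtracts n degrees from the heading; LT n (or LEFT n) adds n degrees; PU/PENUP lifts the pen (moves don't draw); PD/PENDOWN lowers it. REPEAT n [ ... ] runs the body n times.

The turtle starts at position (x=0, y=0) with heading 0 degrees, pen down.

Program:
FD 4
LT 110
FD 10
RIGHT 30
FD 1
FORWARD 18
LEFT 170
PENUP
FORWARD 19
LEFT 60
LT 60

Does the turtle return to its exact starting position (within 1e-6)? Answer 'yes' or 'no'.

Executing turtle program step by step:
Start: pos=(0,0), heading=0, pen down
FD 4: (0,0) -> (4,0) [heading=0, draw]
LT 110: heading 0 -> 110
FD 10: (4,0) -> (0.58,9.397) [heading=110, draw]
RT 30: heading 110 -> 80
FD 1: (0.58,9.397) -> (0.753,10.382) [heading=80, draw]
FD 18: (0.753,10.382) -> (3.879,28.108) [heading=80, draw]
LT 170: heading 80 -> 250
PU: pen up
FD 19: (3.879,28.108) -> (-2.619,10.254) [heading=250, move]
LT 60: heading 250 -> 310
LT 60: heading 310 -> 10
Final: pos=(-2.619,10.254), heading=10, 4 segment(s) drawn

Start position: (0, 0)
Final position: (-2.619, 10.254)
Distance = 10.583; >= 1e-6 -> NOT closed

Answer: no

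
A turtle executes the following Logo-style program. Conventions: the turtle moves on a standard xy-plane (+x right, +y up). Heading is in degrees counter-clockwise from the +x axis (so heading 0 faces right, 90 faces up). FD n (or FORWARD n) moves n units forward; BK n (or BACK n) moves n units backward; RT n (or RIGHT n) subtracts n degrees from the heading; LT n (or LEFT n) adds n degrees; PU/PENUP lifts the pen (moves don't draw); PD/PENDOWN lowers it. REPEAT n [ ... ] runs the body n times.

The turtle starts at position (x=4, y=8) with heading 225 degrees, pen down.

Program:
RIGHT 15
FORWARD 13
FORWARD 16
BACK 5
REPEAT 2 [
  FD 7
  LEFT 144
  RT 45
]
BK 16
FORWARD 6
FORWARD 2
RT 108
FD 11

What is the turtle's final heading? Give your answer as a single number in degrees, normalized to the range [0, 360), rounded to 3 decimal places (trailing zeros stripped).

Executing turtle program step by step:
Start: pos=(4,8), heading=225, pen down
RT 15: heading 225 -> 210
FD 13: (4,8) -> (-7.258,1.5) [heading=210, draw]
FD 16: (-7.258,1.5) -> (-21.115,-6.5) [heading=210, draw]
BK 5: (-21.115,-6.5) -> (-16.785,-4) [heading=210, draw]
REPEAT 2 [
  -- iteration 1/2 --
  FD 7: (-16.785,-4) -> (-22.847,-7.5) [heading=210, draw]
  LT 144: heading 210 -> 354
  RT 45: heading 354 -> 309
  -- iteration 2/2 --
  FD 7: (-22.847,-7.5) -> (-18.442,-12.94) [heading=309, draw]
  LT 144: heading 309 -> 93
  RT 45: heading 93 -> 48
]
BK 16: (-18.442,-12.94) -> (-29.148,-24.83) [heading=48, draw]
FD 6: (-29.148,-24.83) -> (-25.133,-20.371) [heading=48, draw]
FD 2: (-25.133,-20.371) -> (-23.795,-18.885) [heading=48, draw]
RT 108: heading 48 -> 300
FD 11: (-23.795,-18.885) -> (-18.295,-28.411) [heading=300, draw]
Final: pos=(-18.295,-28.411), heading=300, 9 segment(s) drawn

Answer: 300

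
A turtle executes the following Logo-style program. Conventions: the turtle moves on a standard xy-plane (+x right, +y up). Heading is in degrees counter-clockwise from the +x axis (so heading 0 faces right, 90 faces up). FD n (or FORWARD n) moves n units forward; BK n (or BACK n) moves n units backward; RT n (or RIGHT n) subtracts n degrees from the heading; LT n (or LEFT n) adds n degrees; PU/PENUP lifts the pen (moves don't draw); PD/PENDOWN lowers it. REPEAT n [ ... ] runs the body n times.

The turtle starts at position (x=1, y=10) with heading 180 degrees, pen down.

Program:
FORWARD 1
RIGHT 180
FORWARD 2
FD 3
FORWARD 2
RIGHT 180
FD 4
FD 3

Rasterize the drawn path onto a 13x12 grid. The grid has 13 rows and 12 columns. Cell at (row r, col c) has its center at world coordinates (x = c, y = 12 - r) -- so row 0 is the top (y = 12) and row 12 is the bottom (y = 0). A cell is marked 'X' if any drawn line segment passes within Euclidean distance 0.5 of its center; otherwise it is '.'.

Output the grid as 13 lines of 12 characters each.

Segment 0: (1,10) -> (0,10)
Segment 1: (0,10) -> (2,10)
Segment 2: (2,10) -> (5,10)
Segment 3: (5,10) -> (7,10)
Segment 4: (7,10) -> (3,10)
Segment 5: (3,10) -> (0,10)

Answer: ............
............
XXXXXXXX....
............
............
............
............
............
............
............
............
............
............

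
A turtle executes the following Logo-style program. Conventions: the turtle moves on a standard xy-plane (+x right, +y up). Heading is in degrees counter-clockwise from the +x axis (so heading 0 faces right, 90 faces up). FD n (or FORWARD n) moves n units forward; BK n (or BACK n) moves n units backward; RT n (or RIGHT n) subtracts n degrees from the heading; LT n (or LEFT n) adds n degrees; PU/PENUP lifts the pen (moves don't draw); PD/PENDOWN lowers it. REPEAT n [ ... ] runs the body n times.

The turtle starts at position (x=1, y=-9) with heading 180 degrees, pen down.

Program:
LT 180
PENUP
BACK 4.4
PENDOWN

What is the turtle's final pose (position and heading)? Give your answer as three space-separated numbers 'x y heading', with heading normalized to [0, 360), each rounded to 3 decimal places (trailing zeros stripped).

Answer: -3.4 -9 0

Derivation:
Executing turtle program step by step:
Start: pos=(1,-9), heading=180, pen down
LT 180: heading 180 -> 0
PU: pen up
BK 4.4: (1,-9) -> (-3.4,-9) [heading=0, move]
PD: pen down
Final: pos=(-3.4,-9), heading=0, 0 segment(s) drawn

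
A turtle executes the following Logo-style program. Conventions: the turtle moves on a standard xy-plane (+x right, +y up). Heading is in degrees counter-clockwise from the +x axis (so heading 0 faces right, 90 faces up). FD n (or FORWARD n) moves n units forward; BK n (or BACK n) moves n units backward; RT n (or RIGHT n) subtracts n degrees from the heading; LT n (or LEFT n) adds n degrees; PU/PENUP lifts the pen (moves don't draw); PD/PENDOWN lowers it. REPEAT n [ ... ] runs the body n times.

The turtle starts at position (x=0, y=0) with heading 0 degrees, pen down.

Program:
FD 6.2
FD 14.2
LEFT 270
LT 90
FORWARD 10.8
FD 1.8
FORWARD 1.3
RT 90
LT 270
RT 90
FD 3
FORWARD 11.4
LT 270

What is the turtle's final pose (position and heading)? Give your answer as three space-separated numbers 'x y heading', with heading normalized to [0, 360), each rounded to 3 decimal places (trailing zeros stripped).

Answer: 34.3 14.4 0

Derivation:
Executing turtle program step by step:
Start: pos=(0,0), heading=0, pen down
FD 6.2: (0,0) -> (6.2,0) [heading=0, draw]
FD 14.2: (6.2,0) -> (20.4,0) [heading=0, draw]
LT 270: heading 0 -> 270
LT 90: heading 270 -> 0
FD 10.8: (20.4,0) -> (31.2,0) [heading=0, draw]
FD 1.8: (31.2,0) -> (33,0) [heading=0, draw]
FD 1.3: (33,0) -> (34.3,0) [heading=0, draw]
RT 90: heading 0 -> 270
LT 270: heading 270 -> 180
RT 90: heading 180 -> 90
FD 3: (34.3,0) -> (34.3,3) [heading=90, draw]
FD 11.4: (34.3,3) -> (34.3,14.4) [heading=90, draw]
LT 270: heading 90 -> 0
Final: pos=(34.3,14.4), heading=0, 7 segment(s) drawn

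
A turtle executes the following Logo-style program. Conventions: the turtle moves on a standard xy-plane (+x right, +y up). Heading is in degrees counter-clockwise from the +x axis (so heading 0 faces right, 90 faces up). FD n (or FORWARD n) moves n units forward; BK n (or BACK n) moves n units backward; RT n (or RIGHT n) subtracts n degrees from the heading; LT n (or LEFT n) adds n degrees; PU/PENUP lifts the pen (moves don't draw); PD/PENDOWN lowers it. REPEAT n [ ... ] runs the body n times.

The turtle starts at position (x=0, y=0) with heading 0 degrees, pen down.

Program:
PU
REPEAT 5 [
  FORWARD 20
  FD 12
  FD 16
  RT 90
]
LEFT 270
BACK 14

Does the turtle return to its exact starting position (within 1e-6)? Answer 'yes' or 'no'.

Answer: no

Derivation:
Executing turtle program step by step:
Start: pos=(0,0), heading=0, pen down
PU: pen up
REPEAT 5 [
  -- iteration 1/5 --
  FD 20: (0,0) -> (20,0) [heading=0, move]
  FD 12: (20,0) -> (32,0) [heading=0, move]
  FD 16: (32,0) -> (48,0) [heading=0, move]
  RT 90: heading 0 -> 270
  -- iteration 2/5 --
  FD 20: (48,0) -> (48,-20) [heading=270, move]
  FD 12: (48,-20) -> (48,-32) [heading=270, move]
  FD 16: (48,-32) -> (48,-48) [heading=270, move]
  RT 90: heading 270 -> 180
  -- iteration 3/5 --
  FD 20: (48,-48) -> (28,-48) [heading=180, move]
  FD 12: (28,-48) -> (16,-48) [heading=180, move]
  FD 16: (16,-48) -> (0,-48) [heading=180, move]
  RT 90: heading 180 -> 90
  -- iteration 4/5 --
  FD 20: (0,-48) -> (0,-28) [heading=90, move]
  FD 12: (0,-28) -> (0,-16) [heading=90, move]
  FD 16: (0,-16) -> (0,0) [heading=90, move]
  RT 90: heading 90 -> 0
  -- iteration 5/5 --
  FD 20: (0,0) -> (20,0) [heading=0, move]
  FD 12: (20,0) -> (32,0) [heading=0, move]
  FD 16: (32,0) -> (48,0) [heading=0, move]
  RT 90: heading 0 -> 270
]
LT 270: heading 270 -> 180
BK 14: (48,0) -> (62,0) [heading=180, move]
Final: pos=(62,0), heading=180, 0 segment(s) drawn

Start position: (0, 0)
Final position: (62, 0)
Distance = 62; >= 1e-6 -> NOT closed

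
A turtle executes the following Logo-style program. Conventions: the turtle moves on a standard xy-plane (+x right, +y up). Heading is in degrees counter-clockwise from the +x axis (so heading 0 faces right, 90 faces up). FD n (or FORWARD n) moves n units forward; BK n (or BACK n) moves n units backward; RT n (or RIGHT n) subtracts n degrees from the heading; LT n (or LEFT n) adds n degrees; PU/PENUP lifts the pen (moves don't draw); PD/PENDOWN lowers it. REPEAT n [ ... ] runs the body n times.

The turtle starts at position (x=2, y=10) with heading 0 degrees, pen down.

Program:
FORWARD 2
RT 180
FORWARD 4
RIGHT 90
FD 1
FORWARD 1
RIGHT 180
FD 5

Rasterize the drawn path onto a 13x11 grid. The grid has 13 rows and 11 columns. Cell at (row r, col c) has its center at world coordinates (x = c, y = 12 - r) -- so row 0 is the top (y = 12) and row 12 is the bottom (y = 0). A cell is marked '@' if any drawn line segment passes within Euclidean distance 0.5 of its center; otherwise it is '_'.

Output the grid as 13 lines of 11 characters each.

Answer: @__________
@__________
@@@@@______
@__________
@__________
@__________
___________
___________
___________
___________
___________
___________
___________

Derivation:
Segment 0: (2,10) -> (4,10)
Segment 1: (4,10) -> (0,10)
Segment 2: (0,10) -> (-0,11)
Segment 3: (-0,11) -> (-0,12)
Segment 4: (-0,12) -> (0,7)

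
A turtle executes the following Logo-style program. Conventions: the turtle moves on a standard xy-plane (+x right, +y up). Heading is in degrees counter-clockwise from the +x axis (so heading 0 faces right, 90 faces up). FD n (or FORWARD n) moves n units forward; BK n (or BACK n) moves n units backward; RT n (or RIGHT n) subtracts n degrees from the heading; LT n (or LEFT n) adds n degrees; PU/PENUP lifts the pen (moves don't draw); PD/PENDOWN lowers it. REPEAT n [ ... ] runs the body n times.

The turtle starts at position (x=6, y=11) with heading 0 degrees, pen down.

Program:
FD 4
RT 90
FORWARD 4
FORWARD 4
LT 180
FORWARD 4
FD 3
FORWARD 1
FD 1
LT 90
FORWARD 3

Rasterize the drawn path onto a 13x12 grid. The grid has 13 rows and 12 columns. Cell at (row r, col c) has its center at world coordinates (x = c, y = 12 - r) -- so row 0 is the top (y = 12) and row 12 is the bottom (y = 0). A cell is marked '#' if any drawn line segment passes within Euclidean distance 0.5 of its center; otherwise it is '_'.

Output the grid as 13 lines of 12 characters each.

Segment 0: (6,11) -> (10,11)
Segment 1: (10,11) -> (10,7)
Segment 2: (10,7) -> (10,3)
Segment 3: (10,3) -> (10,7)
Segment 4: (10,7) -> (10,10)
Segment 5: (10,10) -> (10,11)
Segment 6: (10,11) -> (10,12)
Segment 7: (10,12) -> (7,12)

Answer: _______####_
______#####_
__________#_
__________#_
__________#_
__________#_
__________#_
__________#_
__________#_
__________#_
____________
____________
____________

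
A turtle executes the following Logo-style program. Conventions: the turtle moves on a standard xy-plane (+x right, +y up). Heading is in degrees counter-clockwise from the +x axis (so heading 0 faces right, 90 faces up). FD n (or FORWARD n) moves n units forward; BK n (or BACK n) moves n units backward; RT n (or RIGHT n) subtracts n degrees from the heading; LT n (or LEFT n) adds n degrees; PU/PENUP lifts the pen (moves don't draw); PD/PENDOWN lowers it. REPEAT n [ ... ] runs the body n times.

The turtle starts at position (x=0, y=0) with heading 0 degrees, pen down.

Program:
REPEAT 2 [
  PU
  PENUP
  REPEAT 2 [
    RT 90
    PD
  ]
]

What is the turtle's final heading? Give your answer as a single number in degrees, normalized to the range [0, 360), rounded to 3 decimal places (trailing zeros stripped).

Answer: 0

Derivation:
Executing turtle program step by step:
Start: pos=(0,0), heading=0, pen down
REPEAT 2 [
  -- iteration 1/2 --
  PU: pen up
  PU: pen up
  REPEAT 2 [
    -- iteration 1/2 --
    RT 90: heading 0 -> 270
    PD: pen down
    -- iteration 2/2 --
    RT 90: heading 270 -> 180
    PD: pen down
  ]
  -- iteration 2/2 --
  PU: pen up
  PU: pen up
  REPEAT 2 [
    -- iteration 1/2 --
    RT 90: heading 180 -> 90
    PD: pen down
    -- iteration 2/2 --
    RT 90: heading 90 -> 0
    PD: pen down
  ]
]
Final: pos=(0,0), heading=0, 0 segment(s) drawn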